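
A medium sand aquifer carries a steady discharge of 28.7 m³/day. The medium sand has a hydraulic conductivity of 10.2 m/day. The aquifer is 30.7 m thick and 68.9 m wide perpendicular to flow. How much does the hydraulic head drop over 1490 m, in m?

1.98

Cross-sectional area A = 68.9 × 30.7 = 2115 m².
From Q = K·A·i, i = Q / (K·A) = 28.7 / (10.20 × 2115) = 0.001330.
Head loss Δh = i · L = 0.001330 × 1490 = 1.982 m.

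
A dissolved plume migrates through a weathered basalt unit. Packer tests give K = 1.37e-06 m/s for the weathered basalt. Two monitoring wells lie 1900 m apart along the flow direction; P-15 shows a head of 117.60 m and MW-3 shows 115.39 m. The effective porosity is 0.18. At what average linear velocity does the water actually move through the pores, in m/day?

0.000765

Convert K: 1.37e-06 m/s × 86400 = 0.1184 m/day.
Hydraulic gradient i = (117.60 − 115.39) / 1900 = 2.21 / 1900 = 0.001163.
Darcy flux q = K · i = 0.1184 × 0.001163 = 0.0001377 m/day.
Seepage velocity v = q / n_e = 0.0001377 / 0.18 = 0.0007649 m/day.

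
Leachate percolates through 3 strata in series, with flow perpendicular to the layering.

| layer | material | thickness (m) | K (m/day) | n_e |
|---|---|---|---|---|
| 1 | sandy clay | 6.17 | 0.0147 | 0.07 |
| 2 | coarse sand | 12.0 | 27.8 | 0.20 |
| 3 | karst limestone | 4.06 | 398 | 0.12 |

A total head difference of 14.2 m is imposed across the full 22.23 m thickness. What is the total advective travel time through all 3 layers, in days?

With flow normal to the layers, continuity requires the same specific discharge q through every layer.
Σ(b_i/K_i) = 6.17/0.0147 + 12.0/27.8 + 4.06/398 = 420.2 d.
q = Δh / Σ(b_i/K_i) = 14.2 / 420.2 = 0.03380 m/day.
In each layer the seepage velocity is v_i = q/n_i, so the layer transit time is t_i = b_i·n_i / q:
  layer 1 (sandy clay): t_1 = 6.17 × 0.07 / 0.03380 = 12.78 d
  layer 2 (coarse sand): t_2 = 12.0 × 0.20 / 0.03380 = 71.01 d
  layer 3 (karst limestone): t_3 = 4.06 × 0.12 / 0.03380 = 14.42 d
Total t = Σ t_i = 98.21 days.

98.2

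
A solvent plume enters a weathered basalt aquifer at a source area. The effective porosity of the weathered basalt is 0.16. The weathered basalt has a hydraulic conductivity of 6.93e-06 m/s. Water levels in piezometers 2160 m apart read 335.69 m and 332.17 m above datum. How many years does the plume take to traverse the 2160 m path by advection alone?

Convert K: 6.93e-06 m/s × 86400 = 0.5988 m/day.
Hydraulic gradient i = (335.69 − 332.17) / 2160 = 3.52 / 2160 = 0.001630.
Darcy flux q = K · i = 0.5988 × 0.001630 = 0.0009757 m/day.
Seepage velocity v = q / n_e = 0.0009757 / 0.16 = 0.006098 m/day.
Travel time t = L / v = 2160 / 0.006098 = 3.542e+05 days = 969.7 years.

970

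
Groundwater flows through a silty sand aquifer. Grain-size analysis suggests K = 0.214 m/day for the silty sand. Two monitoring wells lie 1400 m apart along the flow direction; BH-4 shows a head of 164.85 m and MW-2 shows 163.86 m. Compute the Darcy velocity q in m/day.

Hydraulic gradient i = (164.85 − 163.86) / 1400 = 0.99 / 1400 = 0.0007071.
Specific discharge q = K · i = 0.2140 × 0.0007071 = 0.0001513 m/day.

0.000151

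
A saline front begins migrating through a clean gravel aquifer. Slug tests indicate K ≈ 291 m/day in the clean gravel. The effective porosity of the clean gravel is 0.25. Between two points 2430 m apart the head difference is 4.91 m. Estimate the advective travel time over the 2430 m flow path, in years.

Hydraulic gradient i = Δh / L = 4.91 / 2430 = 0.002021.
Darcy flux q = K · i = 291.0 × 0.002021 = 0.5880 m/day.
Seepage velocity v = q / n_e = 0.5880 / 0.25 = 2.352 m/day.
Travel time t = L / v = 2430 / 2.352 = 1033 days = 2.829 years.

2.83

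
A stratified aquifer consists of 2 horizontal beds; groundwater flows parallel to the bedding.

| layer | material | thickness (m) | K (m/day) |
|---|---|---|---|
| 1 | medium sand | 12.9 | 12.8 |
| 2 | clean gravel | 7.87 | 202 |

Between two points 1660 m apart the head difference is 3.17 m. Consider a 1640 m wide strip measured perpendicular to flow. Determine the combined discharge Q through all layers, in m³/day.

5500

Flow is parallel to layering, so each bed carries its own Darcy discharge and the transmissivities add.
Σ(K_i·b_i) = 12.8×12.9 + 202×7.87 = 1755 m²/day.
Hydraulic gradient i = Δh / L = 3.17 / 1660 = 0.001910.
Q = Σ(K_i·b_i) · W · i = 1755 × 1640 × 0.001910 = 5496 m³/day.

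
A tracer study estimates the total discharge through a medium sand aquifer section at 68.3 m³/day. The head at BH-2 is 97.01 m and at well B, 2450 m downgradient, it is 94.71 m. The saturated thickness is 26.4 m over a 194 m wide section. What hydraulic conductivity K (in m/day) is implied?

14.2

Cross-sectional area A = 194 × 26.4 = 5122 m².
Hydraulic gradient i = (97.01 − 94.71) / 2450 = 2.3 / 2450 = 0.0009388.
From Q = K·A·i, K = Q / (A·i) = 68.3 / (5122 × 0.0009388) = 14.21 m/day.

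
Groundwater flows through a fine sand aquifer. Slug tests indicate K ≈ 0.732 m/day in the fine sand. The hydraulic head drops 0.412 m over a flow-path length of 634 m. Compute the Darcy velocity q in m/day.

Hydraulic gradient i = Δh / L = 0.412 / 634 = 0.0006498.
Specific discharge q = K · i = 0.7320 × 0.0006498 = 0.0004757 m/day.

0.000476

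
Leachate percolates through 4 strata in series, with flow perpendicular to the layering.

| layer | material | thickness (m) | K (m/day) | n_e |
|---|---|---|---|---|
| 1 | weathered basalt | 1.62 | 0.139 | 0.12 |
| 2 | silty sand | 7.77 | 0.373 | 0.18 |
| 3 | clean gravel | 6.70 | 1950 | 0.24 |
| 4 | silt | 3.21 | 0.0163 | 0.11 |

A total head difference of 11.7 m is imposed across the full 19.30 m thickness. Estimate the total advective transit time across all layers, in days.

69.7

With flow normal to the layers, continuity requires the same specific discharge q through every layer.
Σ(b_i/K_i) = 1.62/0.139 + 7.77/0.373 + 6.70/1950 + 3.21/0.0163 = 229.4 d.
q = Δh / Σ(b_i/K_i) = 11.7 / 229.4 = 0.05100 m/day.
In each layer the seepage velocity is v_i = q/n_i, so the layer transit time is t_i = b_i·n_i / q:
  layer 1 (weathered basalt): t_1 = 1.62 × 0.12 / 0.05100 = 3.812 d
  layer 2 (silty sand): t_2 = 7.77 × 0.18 / 0.05100 = 27.42 d
  layer 3 (clean gravel): t_3 = 6.70 × 0.24 / 0.05100 = 31.53 d
  layer 4 (silt): t_4 = 3.21 × 0.11 / 0.05100 = 6.924 d
Total t = Σ t_i = 69.69 days.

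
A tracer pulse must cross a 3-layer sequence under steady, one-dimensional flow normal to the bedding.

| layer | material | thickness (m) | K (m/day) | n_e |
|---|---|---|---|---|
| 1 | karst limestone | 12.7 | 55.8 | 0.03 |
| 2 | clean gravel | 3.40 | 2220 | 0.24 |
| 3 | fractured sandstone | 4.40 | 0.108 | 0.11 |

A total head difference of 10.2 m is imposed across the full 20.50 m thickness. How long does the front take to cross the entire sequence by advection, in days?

6.75

With flow normal to the layers, continuity requires the same specific discharge q through every layer.
Σ(b_i/K_i) = 12.7/55.8 + 3.40/2220 + 4.40/0.108 = 40.97 d.
q = Δh / Σ(b_i/K_i) = 10.2 / 40.97 = 0.2490 m/day.
In each layer the seepage velocity is v_i = q/n_i, so the layer transit time is t_i = b_i·n_i / q:
  layer 1 (karst limestone): t_1 = 12.7 × 0.03 / 0.2490 = 1.530 d
  layer 2 (clean gravel): t_2 = 3.40 × 0.24 / 0.2490 = 3.278 d
  layer 3 (fractured sandstone): t_3 = 4.40 × 0.11 / 0.2490 = 1.944 d
Total t = Σ t_i = 6.752 days.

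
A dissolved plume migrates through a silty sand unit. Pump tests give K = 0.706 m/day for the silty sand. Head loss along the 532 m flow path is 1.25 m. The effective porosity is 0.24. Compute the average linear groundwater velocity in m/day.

0.00691

Hydraulic gradient i = Δh / L = 1.25 / 532 = 0.002350.
Darcy flux q = K · i = 0.7060 × 0.002350 = 0.001659 m/day.
Seepage velocity v = q / n_e = 0.001659 / 0.24 = 0.006912 m/day.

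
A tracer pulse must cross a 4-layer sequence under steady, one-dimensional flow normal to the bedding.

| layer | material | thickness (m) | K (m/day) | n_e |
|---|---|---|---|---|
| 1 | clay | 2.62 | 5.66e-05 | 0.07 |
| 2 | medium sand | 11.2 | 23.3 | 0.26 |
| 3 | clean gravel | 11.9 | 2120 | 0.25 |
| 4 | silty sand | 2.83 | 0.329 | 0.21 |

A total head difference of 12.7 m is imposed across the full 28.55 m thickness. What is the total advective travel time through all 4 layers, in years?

66.5

With flow normal to the layers, continuity requires the same specific discharge q through every layer.
Σ(b_i/K_i) = 2.62/5.66e-05 + 11.2/23.3 + 11.9/2120 + 2.83/0.329 = 46299 d.
q = Δh / Σ(b_i/K_i) = 12.7 / 46299 = 0.0002743 m/day.
In each layer the seepage velocity is v_i = q/n_i, so the layer transit time is t_i = b_i·n_i / q:
  layer 1 (clay): t_1 = 2.62 × 0.07 / 0.0002743 = 668.6 d
  layer 2 (medium sand): t_2 = 11.2 × 0.26 / 0.0002743 = 10616 d
  layer 3 (clean gravel): t_3 = 11.9 × 0.25 / 0.0002743 = 10846 d
  layer 4 (silty sand): t_4 = 2.83 × 0.21 / 0.0002743 = 2167 d
Total t = Σ t_i = 24297 days = 66.52 years.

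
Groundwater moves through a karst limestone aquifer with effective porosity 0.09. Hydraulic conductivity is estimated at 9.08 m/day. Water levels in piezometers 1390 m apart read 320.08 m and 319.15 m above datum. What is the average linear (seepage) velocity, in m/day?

0.0675

Hydraulic gradient i = (320.08 − 319.15) / 1390 = 0.93 / 1390 = 0.0006691.
Darcy flux q = K · i = 9.080 × 0.0006691 = 0.006075 m/day.
Seepage velocity v = q / n_e = 0.006075 / 0.09 = 0.06750 m/day.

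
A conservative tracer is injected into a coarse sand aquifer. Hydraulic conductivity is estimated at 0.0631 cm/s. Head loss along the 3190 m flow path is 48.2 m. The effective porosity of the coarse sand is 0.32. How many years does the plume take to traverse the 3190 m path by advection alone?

Convert K: 0.0631 cm/s × 864 = 54.52 m/day.
Hydraulic gradient i = Δh / L = 48.2 / 3190 = 0.01511.
Darcy flux q = K · i = 54.52 × 0.01511 = 0.8238 m/day.
Seepage velocity v = q / n_e = 0.8238 / 0.32 = 2.574 m/day.
Travel time t = L / v = 3190 / 2.574 = 1239 days = 3.393 years.

3.39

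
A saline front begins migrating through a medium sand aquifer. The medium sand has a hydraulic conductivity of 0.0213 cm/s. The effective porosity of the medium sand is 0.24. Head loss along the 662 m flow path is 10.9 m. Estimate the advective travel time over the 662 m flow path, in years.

Convert K: 0.0213 cm/s × 864 = 18.40 m/day.
Hydraulic gradient i = Δh / L = 10.9 / 662 = 0.01647.
Darcy flux q = K · i = 18.40 × 0.01647 = 0.3030 m/day.
Seepage velocity v = q / n_e = 0.3030 / 0.24 = 1.263 m/day.
Travel time t = L / v = 662 / 1.263 = 524.3 days = 1.436 years.

1.44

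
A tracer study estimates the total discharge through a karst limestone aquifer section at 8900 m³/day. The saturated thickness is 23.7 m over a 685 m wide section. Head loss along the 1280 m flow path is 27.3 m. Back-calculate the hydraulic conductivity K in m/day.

Cross-sectional area A = 685 × 23.7 = 16234 m².
Hydraulic gradient i = Δh / L = 27.3 / 1280 = 0.02133.
From Q = K·A·i, K = Q / (A·i) = 8900 / (16234 × 0.02133) = 25.70 m/day.

25.7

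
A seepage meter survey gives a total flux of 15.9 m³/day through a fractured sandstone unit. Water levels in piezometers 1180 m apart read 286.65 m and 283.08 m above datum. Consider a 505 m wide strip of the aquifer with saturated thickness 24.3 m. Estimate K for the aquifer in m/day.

0.428

Cross-sectional area A = 505 × 24.3 = 12272 m².
Hydraulic gradient i = (286.65 − 283.08) / 1180 = 3.57 / 1180 = 0.003025.
From Q = K·A·i, K = Q / (A·i) = 15.9 / (12272 × 0.003025) = 0.4283 m/day.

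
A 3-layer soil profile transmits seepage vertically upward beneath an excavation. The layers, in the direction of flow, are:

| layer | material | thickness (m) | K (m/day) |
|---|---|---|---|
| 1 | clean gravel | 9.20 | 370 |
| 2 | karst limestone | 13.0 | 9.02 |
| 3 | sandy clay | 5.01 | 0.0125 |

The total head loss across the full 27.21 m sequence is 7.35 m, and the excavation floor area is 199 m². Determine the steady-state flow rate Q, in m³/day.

3.64

Flow is perpendicular to layering, so the layers act in series and the equivalent K is the thickness-weighted harmonic mean.
Total thickness L = 9.20 + 13.0 + 5.01 = 27.21 m.
Σ(b_i/K_i) = 9.20/370 + 13.0/9.02 + 5.01/0.0125 = 402.3 d.
K_eq = L / Σ(b_i/K_i) = 27.21 / 402.3 = 0.06764 m/day.
Q = K_eq · A · (Δh/L) = 0.06764 × 199 × (7.35/27.21) = 3.636 m³/day.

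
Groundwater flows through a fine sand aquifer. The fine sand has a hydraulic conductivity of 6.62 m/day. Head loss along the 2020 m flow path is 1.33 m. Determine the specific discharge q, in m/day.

0.00436

Hydraulic gradient i = Δh / L = 1.33 / 2020 = 0.0006584.
Specific discharge q = K · i = 6.620 × 0.0006584 = 0.004359 m/day.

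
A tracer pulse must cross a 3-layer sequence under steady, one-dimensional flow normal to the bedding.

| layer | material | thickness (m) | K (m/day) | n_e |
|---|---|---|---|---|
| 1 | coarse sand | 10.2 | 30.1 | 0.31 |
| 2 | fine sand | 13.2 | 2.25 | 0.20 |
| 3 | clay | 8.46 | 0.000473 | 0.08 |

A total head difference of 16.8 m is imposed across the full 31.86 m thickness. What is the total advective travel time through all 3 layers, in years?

With flow normal to the layers, continuity requires the same specific discharge q through every layer.
Σ(b_i/K_i) = 10.2/30.1 + 13.2/2.25 + 8.46/0.000473 = 17892 d.
q = Δh / Σ(b_i/K_i) = 16.8 / 17892 = 0.0009390 m/day.
In each layer the seepage velocity is v_i = q/n_i, so the layer transit time is t_i = b_i·n_i / q:
  layer 1 (coarse sand): t_1 = 10.2 × 0.31 / 0.0009390 = 3368 d
  layer 2 (fine sand): t_2 = 13.2 × 0.20 / 0.0009390 = 2812 d
  layer 3 (clay): t_3 = 8.46 × 0.08 / 0.0009390 = 720.8 d
Total t = Σ t_i = 6900 days = 18.89 years.

18.9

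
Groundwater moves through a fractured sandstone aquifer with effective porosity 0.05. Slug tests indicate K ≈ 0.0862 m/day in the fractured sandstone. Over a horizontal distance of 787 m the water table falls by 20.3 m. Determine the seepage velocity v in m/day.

0.0445

Hydraulic gradient i = Δh / L = 20.3 / 787 = 0.02579.
Darcy flux q = K · i = 0.08620 × 0.02579 = 0.002223 m/day.
Seepage velocity v = q / n_e = 0.002223 / 0.05 = 0.04447 m/day.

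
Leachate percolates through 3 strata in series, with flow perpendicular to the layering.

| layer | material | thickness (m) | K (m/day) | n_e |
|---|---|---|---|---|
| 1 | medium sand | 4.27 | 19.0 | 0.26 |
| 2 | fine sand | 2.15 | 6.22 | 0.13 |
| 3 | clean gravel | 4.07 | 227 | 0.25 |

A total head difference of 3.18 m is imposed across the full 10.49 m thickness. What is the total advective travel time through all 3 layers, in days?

With flow normal to the layers, continuity requires the same specific discharge q through every layer.
Σ(b_i/K_i) = 4.27/19.0 + 2.15/6.22 + 4.07/227 = 0.5883 d.
q = Δh / Σ(b_i/K_i) = 3.18 / 0.5883 = 5.405 m/day.
In each layer the seepage velocity is v_i = q/n_i, so the layer transit time is t_i = b_i·n_i / q:
  layer 1 (medium sand): t_1 = 4.27 × 0.26 / 5.405 = 0.2054 d
  layer 2 (fine sand): t_2 = 2.15 × 0.13 / 5.405 = 0.05171 d
  layer 3 (clean gravel): t_3 = 4.07 × 0.25 / 5.405 = 0.1882 d
Total t = Σ t_i = 0.4454 days.

0.445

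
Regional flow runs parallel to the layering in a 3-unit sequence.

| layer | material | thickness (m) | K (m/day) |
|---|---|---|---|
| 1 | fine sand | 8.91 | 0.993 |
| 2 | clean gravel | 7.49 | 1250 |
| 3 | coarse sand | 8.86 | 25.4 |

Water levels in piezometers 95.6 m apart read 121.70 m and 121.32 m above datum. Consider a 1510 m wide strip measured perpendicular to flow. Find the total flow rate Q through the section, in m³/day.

Flow is parallel to layering, so each bed carries its own Darcy discharge and the transmissivities add.
Σ(K_i·b_i) = 0.993×8.91 + 1250×7.49 + 25.4×8.86 = 9596 m²/day.
Hydraulic gradient i = (121.70 − 121.32) / 95.6 = 0.38 / 95.6 = 0.003975.
Q = Σ(K_i·b_i) · W · i = 9596 × 1510 × 0.003975 = 57598 m³/day.

57600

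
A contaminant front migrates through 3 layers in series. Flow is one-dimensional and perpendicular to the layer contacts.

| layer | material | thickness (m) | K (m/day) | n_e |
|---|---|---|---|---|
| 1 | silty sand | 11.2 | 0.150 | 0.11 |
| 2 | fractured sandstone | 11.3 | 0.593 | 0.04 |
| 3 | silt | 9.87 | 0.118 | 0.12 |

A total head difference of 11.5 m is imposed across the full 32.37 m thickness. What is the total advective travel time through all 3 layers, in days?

44.2

With flow normal to the layers, continuity requires the same specific discharge q through every layer.
Σ(b_i/K_i) = 11.2/0.150 + 11.3/0.593 + 9.87/0.118 = 177.4 d.
q = Δh / Σ(b_i/K_i) = 11.5 / 177.4 = 0.06484 m/day.
In each layer the seepage velocity is v_i = q/n_i, so the layer transit time is t_i = b_i·n_i / q:
  layer 1 (silty sand): t_1 = 11.2 × 0.11 / 0.06484 = 19.00 d
  layer 2 (fractured sandstone): t_2 = 11.3 × 0.04 / 0.06484 = 6.971 d
  layer 3 (silt): t_3 = 9.87 × 0.12 / 0.06484 = 18.27 d
Total t = Σ t_i = 44.24 days.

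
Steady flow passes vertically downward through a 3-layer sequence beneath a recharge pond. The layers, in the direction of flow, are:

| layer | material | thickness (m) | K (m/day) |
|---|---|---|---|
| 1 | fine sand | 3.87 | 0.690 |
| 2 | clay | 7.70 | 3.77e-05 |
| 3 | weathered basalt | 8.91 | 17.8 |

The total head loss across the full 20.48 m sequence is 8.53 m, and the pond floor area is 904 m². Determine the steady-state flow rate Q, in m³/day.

0.0378

Flow is perpendicular to layering, so the layers act in series and the equivalent K is the thickness-weighted harmonic mean.
Total thickness L = 3.87 + 7.70 + 8.91 = 20.48 m.
Σ(b_i/K_i) = 3.87/0.690 + 7.70/3.77e-05 + 8.91/17.8 = 2.043e+05 d.
K_eq = L / Σ(b_i/K_i) = 20.48 / 2.043e+05 = 0.0001003 m/day.
Q = K_eq · A · (Δh/L) = 0.0001003 × 904 × (8.53/20.48) = 0.03775 m³/day.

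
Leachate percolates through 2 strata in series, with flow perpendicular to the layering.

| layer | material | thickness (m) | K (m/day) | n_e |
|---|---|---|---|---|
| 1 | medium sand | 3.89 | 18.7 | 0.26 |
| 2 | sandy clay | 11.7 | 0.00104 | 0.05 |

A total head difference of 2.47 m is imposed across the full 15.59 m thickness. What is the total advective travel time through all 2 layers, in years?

19.9

With flow normal to the layers, continuity requires the same specific discharge q through every layer.
Σ(b_i/K_i) = 3.89/18.7 + 11.7/0.00104 = 11250 d.
q = Δh / Σ(b_i/K_i) = 2.47 / 11250 = 0.0002196 m/day.
In each layer the seepage velocity is v_i = q/n_i, so the layer transit time is t_i = b_i·n_i / q:
  layer 1 (medium sand): t_1 = 3.89 × 0.26 / 0.0002196 = 4607 d
  layer 2 (sandy clay): t_2 = 11.7 × 0.05 / 0.0002196 = 2665 d
Total t = Σ t_i = 7271 days = 19.91 years.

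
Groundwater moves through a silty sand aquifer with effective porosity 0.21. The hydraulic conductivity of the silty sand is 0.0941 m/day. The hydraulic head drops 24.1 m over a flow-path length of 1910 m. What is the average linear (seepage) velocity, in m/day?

0.00565

Hydraulic gradient i = Δh / L = 24.1 / 1910 = 0.01262.
Darcy flux q = K · i = 0.09410 × 0.01262 = 0.001187 m/day.
Seepage velocity v = q / n_e = 0.001187 / 0.21 = 0.005654 m/day.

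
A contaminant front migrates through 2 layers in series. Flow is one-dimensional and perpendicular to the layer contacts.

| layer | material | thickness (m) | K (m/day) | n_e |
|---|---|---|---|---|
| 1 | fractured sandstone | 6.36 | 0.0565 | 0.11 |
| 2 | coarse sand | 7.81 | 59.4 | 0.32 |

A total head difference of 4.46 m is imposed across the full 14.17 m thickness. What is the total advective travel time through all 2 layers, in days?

With flow normal to the layers, continuity requires the same specific discharge q through every layer.
Σ(b_i/K_i) = 6.36/0.0565 + 7.81/59.4 = 112.7 d.
q = Δh / Σ(b_i/K_i) = 4.46 / 112.7 = 0.03957 m/day.
In each layer the seepage velocity is v_i = q/n_i, so the layer transit time is t_i = b_i·n_i / q:
  layer 1 (fractured sandstone): t_1 = 6.36 × 0.11 / 0.03957 = 17.68 d
  layer 2 (coarse sand): t_2 = 7.81 × 0.32 / 0.03957 = 63.15 d
Total t = Σ t_i = 80.83 days.

80.8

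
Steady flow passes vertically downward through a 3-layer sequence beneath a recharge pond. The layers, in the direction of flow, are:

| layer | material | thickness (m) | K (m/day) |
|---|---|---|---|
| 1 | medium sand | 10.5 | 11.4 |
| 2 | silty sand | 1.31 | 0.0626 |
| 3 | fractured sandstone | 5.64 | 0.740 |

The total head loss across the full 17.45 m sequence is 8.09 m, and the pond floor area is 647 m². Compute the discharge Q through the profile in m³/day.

178

Flow is perpendicular to layering, so the layers act in series and the equivalent K is the thickness-weighted harmonic mean.
Total thickness L = 10.5 + 1.31 + 5.64 = 17.45 m.
Σ(b_i/K_i) = 10.5/11.4 + 1.31/0.0626 + 5.64/0.740 = 29.47 d.
K_eq = L / Σ(b_i/K_i) = 17.45 / 29.47 = 0.5921 m/day.
Q = K_eq · A · (Δh/L) = 0.5921 × 647 × (8.09/17.45) = 177.6 m³/day.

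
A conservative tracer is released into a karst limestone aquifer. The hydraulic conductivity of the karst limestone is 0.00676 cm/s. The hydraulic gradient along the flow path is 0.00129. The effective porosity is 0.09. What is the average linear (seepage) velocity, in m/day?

0.0837

Convert K: 0.00676 cm/s × 864 = 5.841 m/day.
Hydraulic gradient i = 0.00129.
Darcy flux q = K · i = 5.841 × 0.001290 = 0.007534 m/day.
Seepage velocity v = q / n_e = 0.007534 / 0.09 = 0.08372 m/day.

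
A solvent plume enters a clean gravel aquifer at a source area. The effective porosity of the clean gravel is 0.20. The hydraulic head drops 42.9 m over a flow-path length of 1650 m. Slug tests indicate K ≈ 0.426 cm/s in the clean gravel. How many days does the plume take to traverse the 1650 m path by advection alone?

Convert K: 0.426 cm/s × 864 = 368.1 m/day.
Hydraulic gradient i = Δh / L = 42.9 / 1650 = 0.02600.
Darcy flux q = K · i = 368.1 × 0.02600 = 9.570 m/day.
Seepage velocity v = q / n_e = 9.570 / 0.20 = 47.85 m/day.
Travel time t = L / v = 1650 / 47.85 = 34.48 days.

34.5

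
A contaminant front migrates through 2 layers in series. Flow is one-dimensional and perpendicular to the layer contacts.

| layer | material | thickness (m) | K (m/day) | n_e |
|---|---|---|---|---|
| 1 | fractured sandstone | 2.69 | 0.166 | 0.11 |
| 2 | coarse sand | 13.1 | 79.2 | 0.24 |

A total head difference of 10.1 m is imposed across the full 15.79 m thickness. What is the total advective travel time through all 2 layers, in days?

5.58

With flow normal to the layers, continuity requires the same specific discharge q through every layer.
Σ(b_i/K_i) = 2.69/0.166 + 13.1/79.2 = 16.37 d.
q = Δh / Σ(b_i/K_i) = 10.1 / 16.37 = 0.6170 m/day.
In each layer the seepage velocity is v_i = q/n_i, so the layer transit time is t_i = b_i·n_i / q:
  layer 1 (fractured sandstone): t_1 = 2.69 × 0.11 / 0.6170 = 0.4796 d
  layer 2 (coarse sand): t_2 = 13.1 × 0.24 / 0.6170 = 5.096 d
Total t = Σ t_i = 5.575 days.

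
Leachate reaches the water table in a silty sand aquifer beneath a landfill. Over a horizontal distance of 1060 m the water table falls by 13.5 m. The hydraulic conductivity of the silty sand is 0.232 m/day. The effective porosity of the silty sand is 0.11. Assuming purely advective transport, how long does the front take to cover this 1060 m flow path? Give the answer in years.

Hydraulic gradient i = Δh / L = 13.5 / 1060 = 0.01274.
Darcy flux q = K · i = 0.2320 × 0.01274 = 0.002955 m/day.
Seepage velocity v = q / n_e = 0.002955 / 0.11 = 0.02686 m/day.
Travel time t = L / v = 1060 / 0.02686 = 39462 days = 108.0 years.

108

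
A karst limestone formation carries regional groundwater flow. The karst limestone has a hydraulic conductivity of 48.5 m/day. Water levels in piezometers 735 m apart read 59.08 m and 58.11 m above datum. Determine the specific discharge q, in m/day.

0.0640

Hydraulic gradient i = (59.08 − 58.11) / 735 = 0.97 / 735 = 0.001320.
Specific discharge q = K · i = 48.50 × 0.001320 = 0.06401 m/day.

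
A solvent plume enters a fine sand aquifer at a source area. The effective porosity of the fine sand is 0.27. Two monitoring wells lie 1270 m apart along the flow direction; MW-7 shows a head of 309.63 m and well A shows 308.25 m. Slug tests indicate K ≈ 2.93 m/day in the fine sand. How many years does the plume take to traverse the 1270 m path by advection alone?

Hydraulic gradient i = (309.63 − 308.25) / 1270 = 1.38 / 1270 = 0.001087.
Darcy flux q = K · i = 2.930 × 0.001087 = 0.003184 m/day.
Seepage velocity v = q / n_e = 0.003184 / 0.27 = 0.01179 m/day.
Travel time t = L / v = 1270 / 0.01179 = 1.077e+05 days = 294.9 years.

295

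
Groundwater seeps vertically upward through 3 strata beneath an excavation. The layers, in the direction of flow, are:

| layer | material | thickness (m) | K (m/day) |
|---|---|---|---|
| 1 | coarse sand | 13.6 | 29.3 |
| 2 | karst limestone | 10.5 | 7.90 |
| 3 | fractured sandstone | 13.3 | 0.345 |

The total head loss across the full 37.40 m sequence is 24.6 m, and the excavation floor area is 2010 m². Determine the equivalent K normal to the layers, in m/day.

Flow is perpendicular to layering, so the layers act in series and the equivalent K is the thickness-weighted harmonic mean.
Total thickness L = 13.6 + 10.5 + 13.3 = 37.40 m.
Σ(b_i/K_i) = 13.6/29.3 + 10.5/7.90 + 13.3/0.345 = 40.34 d.
K_eq = L / Σ(b_i/K_i) = 37.40 / 40.34 = 0.9270 m/day.

0.927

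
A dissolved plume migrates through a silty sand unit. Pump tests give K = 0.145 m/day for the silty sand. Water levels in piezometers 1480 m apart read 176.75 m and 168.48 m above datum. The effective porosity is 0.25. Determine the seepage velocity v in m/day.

Hydraulic gradient i = (176.75 − 168.48) / 1480 = 8.27 / 1480 = 0.005588.
Darcy flux q = K · i = 0.1450 × 0.005588 = 0.0008102 m/day.
Seepage velocity v = q / n_e = 0.0008102 / 0.25 = 0.003241 m/day.

0.00324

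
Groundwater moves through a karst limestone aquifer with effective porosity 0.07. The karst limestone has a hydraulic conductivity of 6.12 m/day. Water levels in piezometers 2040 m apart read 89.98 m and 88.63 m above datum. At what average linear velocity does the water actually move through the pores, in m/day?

0.0579

Hydraulic gradient i = (89.98 − 88.63) / 2040 = 1.35 / 2040 = 0.0006618.
Darcy flux q = K · i = 6.120 × 0.0006618 = 0.004050 m/day.
Seepage velocity v = q / n_e = 0.004050 / 0.07 = 0.05786 m/day.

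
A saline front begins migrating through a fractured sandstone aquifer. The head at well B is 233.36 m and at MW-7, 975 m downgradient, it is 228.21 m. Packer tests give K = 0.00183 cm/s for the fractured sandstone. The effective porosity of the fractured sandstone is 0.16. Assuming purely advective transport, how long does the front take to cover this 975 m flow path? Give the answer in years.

Convert K: 0.00183 cm/s × 864 = 1.581 m/day.
Hydraulic gradient i = (233.36 − 228.21) / 975 = 5.15 / 975 = 0.005282.
Darcy flux q = K · i = 1.581 × 0.005282 = 0.008352 m/day.
Seepage velocity v = q / n_e = 0.008352 / 0.16 = 0.05220 m/day.
Travel time t = L / v = 975 / 0.05220 = 18679 days = 51.14 years.

51.1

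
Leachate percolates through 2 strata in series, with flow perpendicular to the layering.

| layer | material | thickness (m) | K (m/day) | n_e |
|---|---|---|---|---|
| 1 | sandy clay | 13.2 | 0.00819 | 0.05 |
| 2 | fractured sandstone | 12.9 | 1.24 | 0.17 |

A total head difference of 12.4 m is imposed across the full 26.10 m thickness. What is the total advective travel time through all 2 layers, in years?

1.02

With flow normal to the layers, continuity requires the same specific discharge q through every layer.
Σ(b_i/K_i) = 13.2/0.00819 + 12.9/1.24 = 1622 d.
q = Δh / Σ(b_i/K_i) = 12.4 / 1622 = 0.007644 m/day.
In each layer the seepage velocity is v_i = q/n_i, so the layer transit time is t_i = b_i·n_i / q:
  layer 1 (sandy clay): t_1 = 13.2 × 0.05 / 0.007644 = 86.34 d
  layer 2 (fractured sandstone): t_2 = 12.9 × 0.17 / 0.007644 = 286.9 d
Total t = Σ t_i = 373.2 days = 1.022 years.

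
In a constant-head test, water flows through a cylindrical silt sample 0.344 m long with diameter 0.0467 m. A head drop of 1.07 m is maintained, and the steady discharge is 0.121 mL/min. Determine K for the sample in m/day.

Cross-sectional area A = π·(d/2)² = π × (0.0467/2)² = 0.001713 m².
Convert discharge: 0.121 mL/min = 2.017e-09 m³/s.
Darcy's law rearranged: K = Q·L / (A·Δh) = 2.017e-09 × 0.344 / (0.001713 × 1.07) = 3.785e-07 m/s = 0.03270 m/day.

0.0327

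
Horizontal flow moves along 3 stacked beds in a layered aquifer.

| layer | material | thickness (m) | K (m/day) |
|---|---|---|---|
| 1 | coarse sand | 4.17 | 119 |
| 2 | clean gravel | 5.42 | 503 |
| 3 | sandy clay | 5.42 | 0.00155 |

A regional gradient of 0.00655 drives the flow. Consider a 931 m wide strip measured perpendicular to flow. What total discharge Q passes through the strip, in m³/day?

Flow is parallel to layering, so each bed carries its own Darcy discharge and the transmissivities add.
Σ(K_i·b_i) = 119×4.17 + 503×5.42 + 0.00155×5.42 = 3222 m²/day.
Hydraulic gradient i = 0.00655.
Q = Σ(K_i·b_i) · W · i = 3222 × 931 × 0.006550 = 19651 m³/day.

19700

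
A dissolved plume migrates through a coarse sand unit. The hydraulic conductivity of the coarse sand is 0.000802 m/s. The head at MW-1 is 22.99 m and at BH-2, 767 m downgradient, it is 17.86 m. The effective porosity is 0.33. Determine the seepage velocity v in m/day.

Convert K: 0.000802 m/s × 86400 = 69.29 m/day.
Hydraulic gradient i = (22.99 − 17.86) / 767 = 5.13 / 767 = 0.006688.
Darcy flux q = K · i = 69.29 × 0.006688 = 0.4635 m/day.
Seepage velocity v = q / n_e = 0.4635 / 0.33 = 1.404 m/day.

1.40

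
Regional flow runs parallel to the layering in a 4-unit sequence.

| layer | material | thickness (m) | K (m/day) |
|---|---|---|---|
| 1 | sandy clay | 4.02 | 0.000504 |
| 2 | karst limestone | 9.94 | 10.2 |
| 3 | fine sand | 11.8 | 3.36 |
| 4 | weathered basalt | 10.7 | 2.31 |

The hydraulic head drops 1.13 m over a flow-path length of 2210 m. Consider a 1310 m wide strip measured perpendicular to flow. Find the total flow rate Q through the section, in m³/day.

Flow is parallel to layering, so each bed carries its own Darcy discharge and the transmissivities add.
Σ(K_i·b_i) = 0.000504×4.02 + 10.2×9.94 + 3.36×11.8 + 2.31×10.7 = 165.8 m²/day.
Hydraulic gradient i = Δh / L = 1.13 / 2210 = 0.0005113.
Q = Σ(K_i·b_i) · W · i = 165.8 × 1310 × 0.0005113 = 111.0 m³/day.

111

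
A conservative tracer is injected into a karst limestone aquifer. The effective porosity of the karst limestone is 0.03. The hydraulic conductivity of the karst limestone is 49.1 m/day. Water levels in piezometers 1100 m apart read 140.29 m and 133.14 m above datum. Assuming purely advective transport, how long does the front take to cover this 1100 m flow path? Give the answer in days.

Hydraulic gradient i = (140.29 − 133.14) / 1100 = 7.15 / 1100 = 0.006500.
Darcy flux q = K · i = 49.10 × 0.006500 = 0.3192 m/day.
Seepage velocity v = q / n_e = 0.3192 / 0.03 = 10.64 m/day.
Travel time t = L / v = 1100 / 10.64 = 103.4 days.

103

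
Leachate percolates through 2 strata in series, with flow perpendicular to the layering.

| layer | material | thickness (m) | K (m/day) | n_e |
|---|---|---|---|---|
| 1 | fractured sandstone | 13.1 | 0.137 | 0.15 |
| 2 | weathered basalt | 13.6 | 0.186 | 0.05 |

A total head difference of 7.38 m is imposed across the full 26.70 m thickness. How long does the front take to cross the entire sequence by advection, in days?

60.5

With flow normal to the layers, continuity requires the same specific discharge q through every layer.
Σ(b_i/K_i) = 13.1/0.137 + 13.6/0.186 = 168.7 d.
q = Δh / Σ(b_i/K_i) = 7.38 / 168.7 = 0.04374 m/day.
In each layer the seepage velocity is v_i = q/n_i, so the layer transit time is t_i = b_i·n_i / q:
  layer 1 (fractured sandstone): t_1 = 13.1 × 0.15 / 0.04374 = 44.93 d
  layer 2 (weathered basalt): t_2 = 13.6 × 0.05 / 0.04374 = 15.55 d
Total t = Σ t_i = 60.48 days.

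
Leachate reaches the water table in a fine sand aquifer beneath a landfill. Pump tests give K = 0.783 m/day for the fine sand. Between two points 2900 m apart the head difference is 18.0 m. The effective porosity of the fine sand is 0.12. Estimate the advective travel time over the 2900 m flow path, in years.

Hydraulic gradient i = Δh / L = 18.0 / 2900 = 0.006207.
Darcy flux q = K · i = 0.7830 × 0.006207 = 0.004860 m/day.
Seepage velocity v = q / n_e = 0.004860 / 0.12 = 0.04050 m/day.
Travel time t = L / v = 2900 / 0.04050 = 71605 days = 196.0 years.

196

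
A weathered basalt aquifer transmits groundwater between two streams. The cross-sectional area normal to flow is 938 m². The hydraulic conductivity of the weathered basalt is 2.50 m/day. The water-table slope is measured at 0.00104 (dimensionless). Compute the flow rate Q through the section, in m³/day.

Hydraulic gradient i = 0.00104.
Darcy's law: Q = K · A · i = 2.500 × 938.0 × 0.001040 = 2.439 m³/day.

2.44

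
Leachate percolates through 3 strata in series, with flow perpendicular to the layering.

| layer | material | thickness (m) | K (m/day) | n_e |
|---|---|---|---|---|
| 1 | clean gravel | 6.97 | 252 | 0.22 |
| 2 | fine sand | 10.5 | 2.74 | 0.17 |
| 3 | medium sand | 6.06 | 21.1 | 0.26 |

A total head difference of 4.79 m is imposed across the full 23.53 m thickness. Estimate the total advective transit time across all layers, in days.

4.24

With flow normal to the layers, continuity requires the same specific discharge q through every layer.
Σ(b_i/K_i) = 6.97/252 + 10.5/2.74 + 6.06/21.1 = 4.147 d.
q = Δh / Σ(b_i/K_i) = 4.79 / 4.147 = 1.155 m/day.
In each layer the seepage velocity is v_i = q/n_i, so the layer transit time is t_i = b_i·n_i / q:
  layer 1 (clean gravel): t_1 = 6.97 × 0.22 / 1.155 = 1.328 d
  layer 2 (fine sand): t_2 = 10.5 × 0.17 / 1.155 = 1.545 d
  layer 3 (medium sand): t_3 = 6.06 × 0.26 / 1.155 = 1.364 d
Total t = Σ t_i = 4.237 days.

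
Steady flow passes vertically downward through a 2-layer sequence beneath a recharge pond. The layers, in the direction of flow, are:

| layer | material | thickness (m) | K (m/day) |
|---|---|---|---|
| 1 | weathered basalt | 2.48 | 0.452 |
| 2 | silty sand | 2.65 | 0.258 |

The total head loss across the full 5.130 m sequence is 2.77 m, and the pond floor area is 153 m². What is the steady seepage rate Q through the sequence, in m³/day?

26.9

Flow is perpendicular to layering, so the layers act in series and the equivalent K is the thickness-weighted harmonic mean.
Total thickness L = 2.48 + 2.65 = 5.130 m.
Σ(b_i/K_i) = 2.48/0.452 + 2.65/0.258 = 15.76 d.
K_eq = L / Σ(b_i/K_i) = 5.130 / 15.76 = 0.3255 m/day.
Q = K_eq · A · (Δh/L) = 0.3255 × 153 × (2.77/5.130) = 26.89 m³/day.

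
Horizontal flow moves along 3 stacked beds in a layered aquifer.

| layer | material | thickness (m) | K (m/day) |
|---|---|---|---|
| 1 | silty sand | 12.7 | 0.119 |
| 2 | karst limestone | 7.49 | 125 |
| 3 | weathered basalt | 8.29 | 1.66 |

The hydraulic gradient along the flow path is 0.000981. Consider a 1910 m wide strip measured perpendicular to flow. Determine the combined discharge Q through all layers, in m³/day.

1780

Flow is parallel to layering, so each bed carries its own Darcy discharge and the transmissivities add.
Σ(K_i·b_i) = 0.119×12.7 + 125×7.49 + 1.66×8.29 = 951.5 m²/day.
Hydraulic gradient i = 0.000981.
Q = Σ(K_i·b_i) · W · i = 951.5 × 1910 × 0.0009810 = 1783 m³/day.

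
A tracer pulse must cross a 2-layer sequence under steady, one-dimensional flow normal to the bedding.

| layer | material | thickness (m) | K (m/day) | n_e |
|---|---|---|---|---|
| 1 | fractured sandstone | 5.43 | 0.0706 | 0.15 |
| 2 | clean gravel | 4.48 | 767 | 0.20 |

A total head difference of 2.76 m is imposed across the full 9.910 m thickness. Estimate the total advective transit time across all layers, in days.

With flow normal to the layers, continuity requires the same specific discharge q through every layer.
Σ(b_i/K_i) = 5.43/0.0706 + 4.48/767 = 76.92 d.
q = Δh / Σ(b_i/K_i) = 2.76 / 76.92 = 0.03588 m/day.
In each layer the seepage velocity is v_i = q/n_i, so the layer transit time is t_i = b_i·n_i / q:
  layer 1 (fractured sandstone): t_1 = 5.43 × 0.15 / 0.03588 = 22.70 d
  layer 2 (clean gravel): t_2 = 4.48 × 0.20 / 0.03588 = 24.97 d
Total t = Σ t_i = 47.67 days.

47.7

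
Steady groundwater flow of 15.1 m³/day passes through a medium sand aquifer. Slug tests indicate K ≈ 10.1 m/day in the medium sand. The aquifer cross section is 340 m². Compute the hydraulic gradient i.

From Q = K·A·i, i = Q / (K·A) = 15.1 / (10.10 × 340.0) = 0.004397.

0.00440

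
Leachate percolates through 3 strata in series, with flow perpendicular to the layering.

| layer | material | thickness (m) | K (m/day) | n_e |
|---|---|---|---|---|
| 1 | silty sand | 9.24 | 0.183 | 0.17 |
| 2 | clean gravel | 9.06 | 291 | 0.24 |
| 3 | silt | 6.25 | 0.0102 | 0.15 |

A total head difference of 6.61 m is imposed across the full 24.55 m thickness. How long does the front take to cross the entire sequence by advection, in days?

With flow normal to the layers, continuity requires the same specific discharge q through every layer.
Σ(b_i/K_i) = 9.24/0.183 + 9.06/291 + 6.25/0.0102 = 663.3 d.
q = Δh / Σ(b_i/K_i) = 6.61 / 663.3 = 0.009966 m/day.
In each layer the seepage velocity is v_i = q/n_i, so the layer transit time is t_i = b_i·n_i / q:
  layer 1 (silty sand): t_1 = 9.24 × 0.17 / 0.009966 = 157.6 d
  layer 2 (clean gravel): t_2 = 9.06 × 0.24 / 0.009966 = 218.2 d
  layer 3 (silt): t_3 = 6.25 × 0.15 / 0.009966 = 94.07 d
Total t = Σ t_i = 469.9 days.

470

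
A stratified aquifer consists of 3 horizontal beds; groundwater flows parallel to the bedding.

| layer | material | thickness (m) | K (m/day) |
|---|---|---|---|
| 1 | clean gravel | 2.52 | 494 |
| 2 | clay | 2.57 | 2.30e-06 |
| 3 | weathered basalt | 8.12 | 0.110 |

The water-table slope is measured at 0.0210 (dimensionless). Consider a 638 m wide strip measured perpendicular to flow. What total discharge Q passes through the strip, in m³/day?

Flow is parallel to layering, so each bed carries its own Darcy discharge and the transmissivities add.
Σ(K_i·b_i) = 494×2.52 + 2.30e-06×2.57 + 0.110×8.12 = 1246 m²/day.
Hydraulic gradient i = 0.0210.
Q = Σ(K_i·b_i) · W · i = 1246 × 638 × 0.02100 = 16691 m³/day.

16700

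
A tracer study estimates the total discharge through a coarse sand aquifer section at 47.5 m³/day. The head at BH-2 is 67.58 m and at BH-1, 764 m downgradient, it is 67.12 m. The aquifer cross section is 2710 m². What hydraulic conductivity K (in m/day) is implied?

29.1

Hydraulic gradient i = (67.58 − 67.12) / 764 = 0.46 / 764 = 0.0006021.
From Q = K·A·i, K = Q / (A·i) = 47.5 / (2710 × 0.0006021) = 29.11 m/day.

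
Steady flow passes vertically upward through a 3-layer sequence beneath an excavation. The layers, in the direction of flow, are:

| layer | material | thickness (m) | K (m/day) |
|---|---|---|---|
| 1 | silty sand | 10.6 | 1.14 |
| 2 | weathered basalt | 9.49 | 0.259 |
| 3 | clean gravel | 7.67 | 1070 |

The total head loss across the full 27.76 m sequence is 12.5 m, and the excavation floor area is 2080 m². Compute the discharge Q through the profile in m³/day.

Flow is perpendicular to layering, so the layers act in series and the equivalent K is the thickness-weighted harmonic mean.
Total thickness L = 10.6 + 9.49 + 7.67 = 27.76 m.
Σ(b_i/K_i) = 10.6/1.14 + 9.49/0.259 + 7.67/1070 = 45.95 d.
K_eq = L / Σ(b_i/K_i) = 27.76 / 45.95 = 0.6042 m/day.
Q = K_eq · A · (Δh/L) = 0.6042 × 2080 × (12.5/27.76) = 565.9 m³/day.

566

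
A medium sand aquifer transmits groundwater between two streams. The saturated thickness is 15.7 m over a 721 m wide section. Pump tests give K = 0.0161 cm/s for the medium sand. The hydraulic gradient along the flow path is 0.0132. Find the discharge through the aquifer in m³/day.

2080

Convert K: 0.0161 cm/s × 864 = 13.91 m/day.
Cross-sectional area A = 721 × 15.7 = 11320 m².
Hydraulic gradient i = 0.0132.
Darcy's law: Q = K · A · i = 13.91 × 11320 × 0.01320 = 2078 m³/day.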